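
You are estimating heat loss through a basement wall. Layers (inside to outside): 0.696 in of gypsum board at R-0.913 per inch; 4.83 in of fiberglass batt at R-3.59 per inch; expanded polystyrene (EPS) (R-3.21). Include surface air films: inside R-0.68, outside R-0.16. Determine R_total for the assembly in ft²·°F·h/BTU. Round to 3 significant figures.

0.696 × 0.913 = 0.6354
4.83 × 3.59 = 17.34
R_total = 0.68 + 0.6354 + 17.34 + 3.21 + 0.16 = 22.03 ft²·°F·h/BTU

22.0 ft²·°F·h/BTU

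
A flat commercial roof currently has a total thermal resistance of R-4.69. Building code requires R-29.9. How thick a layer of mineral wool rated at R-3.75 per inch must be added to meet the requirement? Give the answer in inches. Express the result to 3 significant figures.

ΔR = 29.9 − 4.69 = 25.21 ft²·°F·h/BTU
L = ΔR / (R/in) = 25.21/3.75 = 6.723 in

6.72 in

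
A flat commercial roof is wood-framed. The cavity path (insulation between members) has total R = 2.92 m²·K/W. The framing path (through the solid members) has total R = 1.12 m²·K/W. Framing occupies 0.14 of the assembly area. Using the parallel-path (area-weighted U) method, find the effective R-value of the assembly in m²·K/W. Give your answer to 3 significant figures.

2.38 m²·K/W

U_eff = 0.86/2.92 + 0.14/1.12 = 0.2945 + 0.125 = 0.4195
R_eff = 1/U_eff = 2.384 m²·K/W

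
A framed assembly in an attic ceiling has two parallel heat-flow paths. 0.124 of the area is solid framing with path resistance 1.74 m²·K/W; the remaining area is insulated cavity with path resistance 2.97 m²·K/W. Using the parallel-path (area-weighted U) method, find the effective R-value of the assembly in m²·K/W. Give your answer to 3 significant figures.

U_eff = 0.876/2.97 + 0.124/1.74 = 0.2949 + 0.07126 = 0.3662
R_eff = 1/U_eff = 2.731 m²·K/W

2.73 m²·K/W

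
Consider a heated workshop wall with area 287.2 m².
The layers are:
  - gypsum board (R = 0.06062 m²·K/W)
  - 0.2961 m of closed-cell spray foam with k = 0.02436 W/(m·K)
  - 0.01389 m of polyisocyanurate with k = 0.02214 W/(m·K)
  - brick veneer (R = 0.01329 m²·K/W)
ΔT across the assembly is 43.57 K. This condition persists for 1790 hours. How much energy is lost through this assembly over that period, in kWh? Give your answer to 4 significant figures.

1742 kWh

0.2961/0.02436 = 12.155
0.01389/0.02214 = 0.62737
R_total = 0.06062 + 12.155 + 0.62737 + 0.01329 = 12.856 m²·K/W
Q = 287.2 × 43.57 / 12.856 = 973.31 W
E = 973.31 W × 1790 h / 1000 = 1742.2 kWh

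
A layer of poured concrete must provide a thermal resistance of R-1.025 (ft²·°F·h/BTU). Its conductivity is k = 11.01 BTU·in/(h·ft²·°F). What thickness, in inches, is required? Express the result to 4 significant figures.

L = R × k = 1.025 × 11.01 = 11.285 in

11.29 in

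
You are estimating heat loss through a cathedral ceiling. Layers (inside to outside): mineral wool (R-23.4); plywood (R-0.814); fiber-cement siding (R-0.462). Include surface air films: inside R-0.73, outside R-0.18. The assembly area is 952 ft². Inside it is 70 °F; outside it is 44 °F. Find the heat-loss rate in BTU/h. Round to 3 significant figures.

967 BTU/h

R_total = 0.73 + 23.4 + 0.814 + 0.462 + 0.18 = 25.59 ft²·°F·h/BTU
Q = A·ΔT/R = 952 × (70 − 44) / 25.59 = 967.4 BTU/h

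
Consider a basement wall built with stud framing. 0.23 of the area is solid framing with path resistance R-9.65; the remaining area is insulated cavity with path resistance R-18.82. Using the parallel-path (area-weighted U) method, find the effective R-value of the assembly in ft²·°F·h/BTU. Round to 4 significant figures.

15.44 ft²·°F·h/BTU

U_eff = 0.77/18.82 + 0.23/9.65 = 0.040914 + 0.023834 = 0.064748
R_eff = 1/U_eff = 15.444 ft²·°F·h/BTU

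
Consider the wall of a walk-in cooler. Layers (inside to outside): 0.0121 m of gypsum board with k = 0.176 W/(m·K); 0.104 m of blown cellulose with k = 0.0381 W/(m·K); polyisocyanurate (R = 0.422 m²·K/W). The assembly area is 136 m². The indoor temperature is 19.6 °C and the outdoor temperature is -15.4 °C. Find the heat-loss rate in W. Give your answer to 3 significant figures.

1480 W

0.0121/0.176 = 0.06875
0.104/0.0381 = 2.73
R_total = 0.06875 + 2.73 + 0.422 = 3.22 m²·K/W
Q = A·ΔT/R = 136 × (19.6 − (-15.4)) / 3.22 = 1478 W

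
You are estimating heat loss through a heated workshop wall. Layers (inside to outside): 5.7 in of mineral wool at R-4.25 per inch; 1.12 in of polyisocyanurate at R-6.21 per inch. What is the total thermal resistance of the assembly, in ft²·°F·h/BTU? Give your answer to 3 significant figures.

5.7 × 4.25 = 24.23
1.12 × 6.21 = 6.955
R_total = 24.23 + 6.955 = 31.18 ft²·°F·h/BTU

31.2 ft²·°F·h/BTU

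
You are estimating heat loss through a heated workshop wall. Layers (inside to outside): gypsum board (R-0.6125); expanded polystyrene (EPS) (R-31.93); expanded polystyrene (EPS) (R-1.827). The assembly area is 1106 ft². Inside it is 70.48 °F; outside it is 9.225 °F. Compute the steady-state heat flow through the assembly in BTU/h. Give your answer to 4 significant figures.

R_total = 0.6125 + 31.93 + 1.827 = 34.37 ft²·°F·h/BTU
Q = A·ΔT/R = 1106 × (70.48 − 9.225) / 34.37 = 1971.2 BTU/h

1971 BTU/h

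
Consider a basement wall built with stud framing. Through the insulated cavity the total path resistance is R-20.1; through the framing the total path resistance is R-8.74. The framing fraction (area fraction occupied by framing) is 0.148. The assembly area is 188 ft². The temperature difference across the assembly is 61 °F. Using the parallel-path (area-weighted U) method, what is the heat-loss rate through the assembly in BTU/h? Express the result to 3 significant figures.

U_eff = 0.852/20.1 + 0.148/8.74 = 0.04239 + 0.01693 = 0.05932
R_eff = 1/U_eff = 16.86 ft²·°F·h/BTU
Q = 188 × 61 / 16.86 = 680.3 BTU/h

680 BTU/h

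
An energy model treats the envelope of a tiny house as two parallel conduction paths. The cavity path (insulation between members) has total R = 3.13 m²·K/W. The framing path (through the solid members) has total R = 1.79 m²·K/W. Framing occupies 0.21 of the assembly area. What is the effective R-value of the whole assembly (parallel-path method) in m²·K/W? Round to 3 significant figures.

2.70 m²·K/W

U_eff = 0.79/3.13 + 0.21/1.79 = 0.2524 + 0.1173 = 0.3697
R_eff = 1/U_eff = 2.705 m²·K/W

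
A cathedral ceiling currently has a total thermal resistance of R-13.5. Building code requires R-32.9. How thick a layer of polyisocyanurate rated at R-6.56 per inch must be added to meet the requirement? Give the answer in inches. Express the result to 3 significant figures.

2.96 in

ΔR = 32.9 − 13.5 = 19.4 ft²·°F·h/BTU
L = ΔR / (R/in) = 19.4/6.56 = 2.957 in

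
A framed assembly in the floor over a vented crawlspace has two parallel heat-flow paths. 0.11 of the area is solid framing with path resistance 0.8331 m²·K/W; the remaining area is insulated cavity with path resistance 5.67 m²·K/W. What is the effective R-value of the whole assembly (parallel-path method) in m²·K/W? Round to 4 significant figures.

U_eff = 0.89/5.67 + 0.11/0.8331 = 0.15697 + 0.13204 = 0.289
R_eff = 1/U_eff = 3.4602 m²·K/W

3.460 m²·K/W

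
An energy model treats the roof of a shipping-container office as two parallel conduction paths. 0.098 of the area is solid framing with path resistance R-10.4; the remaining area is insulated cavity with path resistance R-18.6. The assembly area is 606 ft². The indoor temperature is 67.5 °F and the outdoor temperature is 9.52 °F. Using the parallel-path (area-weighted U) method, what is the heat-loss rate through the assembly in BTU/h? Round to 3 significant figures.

U_eff = 0.902/18.6 + 0.098/10.4 = 0.04849 + 0.009423 = 0.05792
R_eff = 1/U_eff = 17.27 ft²·°F·h/BTU
Q = 606 × (67.5 − 9.52) / 17.27 = 2035 BTU/h

2030 BTU/h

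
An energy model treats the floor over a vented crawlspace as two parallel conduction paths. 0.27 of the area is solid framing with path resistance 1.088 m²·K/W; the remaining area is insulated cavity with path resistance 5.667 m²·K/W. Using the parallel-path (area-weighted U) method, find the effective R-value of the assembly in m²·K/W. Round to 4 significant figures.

2.653 m²·K/W

U_eff = 0.73/5.667 + 0.27/1.088 = 0.12882 + 0.24816 = 0.37698
R_eff = 1/U_eff = 2.6527 m²·K/W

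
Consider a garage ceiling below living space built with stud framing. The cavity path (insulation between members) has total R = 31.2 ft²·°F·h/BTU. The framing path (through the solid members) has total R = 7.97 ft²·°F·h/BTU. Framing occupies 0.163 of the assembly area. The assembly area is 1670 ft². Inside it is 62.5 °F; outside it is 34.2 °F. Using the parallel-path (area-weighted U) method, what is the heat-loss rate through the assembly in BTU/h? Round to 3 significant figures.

U_eff = 0.837/31.2 + 0.163/7.97 = 0.02683 + 0.02045 = 0.04728
R_eff = 1/U_eff = 21.15 ft²·°F·h/BTU
Q = 1670 × (62.5 − 34.2) / 21.15 = 2234 BTU/h

2230 BTU/h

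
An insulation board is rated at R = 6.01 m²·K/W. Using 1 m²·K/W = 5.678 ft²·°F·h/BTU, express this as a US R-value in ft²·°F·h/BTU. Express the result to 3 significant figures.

34.1 ft²·°F·h/BTU

R_US = 6.01 × 5.678 = 34.12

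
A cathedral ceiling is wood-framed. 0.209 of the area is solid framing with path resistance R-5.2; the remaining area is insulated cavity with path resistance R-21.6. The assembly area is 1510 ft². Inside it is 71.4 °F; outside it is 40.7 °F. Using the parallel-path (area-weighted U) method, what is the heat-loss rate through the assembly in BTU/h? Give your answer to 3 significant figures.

3560 BTU/h

U_eff = 0.791/21.6 + 0.209/5.2 = 0.03662 + 0.04019 = 0.07681
R_eff = 1/U_eff = 13.02 ft²·°F·h/BTU
Q = 1510 × (71.4 − 40.7) / 13.02 = 3561 BTU/h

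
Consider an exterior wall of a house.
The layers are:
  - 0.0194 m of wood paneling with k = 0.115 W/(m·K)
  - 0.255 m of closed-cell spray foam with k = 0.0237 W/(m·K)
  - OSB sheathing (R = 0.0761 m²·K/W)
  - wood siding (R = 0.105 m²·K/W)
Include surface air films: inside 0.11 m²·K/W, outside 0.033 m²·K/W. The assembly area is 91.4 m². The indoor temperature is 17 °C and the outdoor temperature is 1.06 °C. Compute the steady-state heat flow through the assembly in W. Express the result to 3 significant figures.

129 W

0.0194/0.115 = 0.1687
0.255/0.0237 = 10.76
R_total = 0.11 + 0.1687 + 10.76 + 0.0761 + 0.105 + 0.033 = 11.25 m²·K/W
Q = A·ΔT/R = 91.4 × (17 − 1.06) / 11.25 = 129.5 W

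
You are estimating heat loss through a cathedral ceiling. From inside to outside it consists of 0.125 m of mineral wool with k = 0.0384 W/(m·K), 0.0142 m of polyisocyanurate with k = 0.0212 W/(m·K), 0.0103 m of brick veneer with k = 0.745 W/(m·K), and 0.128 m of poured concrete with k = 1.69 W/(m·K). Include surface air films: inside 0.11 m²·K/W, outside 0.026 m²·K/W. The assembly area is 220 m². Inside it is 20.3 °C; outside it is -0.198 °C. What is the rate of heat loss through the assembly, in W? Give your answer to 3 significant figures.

1090 W

0.125/0.0384 = 3.255
0.0142/0.0212 = 0.6698
0.0103/0.745 = 0.01383
0.128/1.69 = 0.07574
R_total = 0.11 + 3.255 + 0.6698 + 0.01383 + 0.07574 + 0.026 = 4.151 m²·K/W
Q = A·ΔT/R = 220 × (20.3 − (-0.198)) / 4.151 = 1086 W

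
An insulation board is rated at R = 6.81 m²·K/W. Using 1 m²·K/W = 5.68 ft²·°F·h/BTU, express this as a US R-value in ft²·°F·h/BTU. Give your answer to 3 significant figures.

R_US = 6.81 × 5.68 = 38.68

38.7 ft²·°F·h/BTU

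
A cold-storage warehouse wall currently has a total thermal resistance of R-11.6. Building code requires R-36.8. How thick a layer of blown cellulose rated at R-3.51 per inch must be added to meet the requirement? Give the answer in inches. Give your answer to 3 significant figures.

ΔR = 36.8 − 11.6 = 25.2 ft²·°F·h/BTU
L = ΔR / (R/in) = 25.2/3.51 = 7.179 in

7.18 in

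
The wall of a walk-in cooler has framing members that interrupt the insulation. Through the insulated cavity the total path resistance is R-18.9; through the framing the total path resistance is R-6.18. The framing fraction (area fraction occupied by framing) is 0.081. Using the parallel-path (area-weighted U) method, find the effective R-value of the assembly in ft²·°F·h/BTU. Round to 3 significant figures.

U_eff = 0.919/18.9 + 0.081/6.18 = 0.04862 + 0.01311 = 0.06173
R_eff = 1/U_eff = 16.2 ft²·°F·h/BTU

16.2 ft²·°F·h/BTU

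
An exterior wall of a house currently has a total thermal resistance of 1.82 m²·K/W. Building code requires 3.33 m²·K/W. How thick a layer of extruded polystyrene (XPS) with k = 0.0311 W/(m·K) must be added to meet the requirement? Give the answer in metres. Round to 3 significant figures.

0.0470 m

ΔR = 3.33 − 1.82 = 1.51 m²·K/W
L = ΔR × k = 1.51 × 0.0311 = 0.04696 m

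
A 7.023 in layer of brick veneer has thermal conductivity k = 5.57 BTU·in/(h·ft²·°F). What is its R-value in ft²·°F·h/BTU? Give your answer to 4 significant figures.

1.261 ft²·°F·h/BTU

R = L/k = 7.023/5.57 = 1.2609 ft²·°F·h/BTU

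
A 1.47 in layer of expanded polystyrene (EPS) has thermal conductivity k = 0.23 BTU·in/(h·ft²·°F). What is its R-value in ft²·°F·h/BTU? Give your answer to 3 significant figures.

R = L/k = 1.47/0.23 = 6.391 ft²·°F·h/BTU

6.39 ft²·°F·h/BTU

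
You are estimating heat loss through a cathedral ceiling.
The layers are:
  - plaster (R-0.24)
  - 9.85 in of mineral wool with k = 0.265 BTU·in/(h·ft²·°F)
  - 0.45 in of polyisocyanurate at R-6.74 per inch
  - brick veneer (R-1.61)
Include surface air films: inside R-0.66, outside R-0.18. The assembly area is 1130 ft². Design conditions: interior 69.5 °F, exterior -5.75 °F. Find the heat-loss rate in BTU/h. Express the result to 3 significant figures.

9.85/0.265 = 37.17
0.45 × 6.74 = 3.033
R_total = 0.66 + 0.24 + 37.17 + 3.033 + 1.61 + 0.18 = 42.89 ft²·°F·h/BTU
Q = A·ΔT/R = 1130 × (69.5 − (-5.75)) / 42.89 = 1982 BTU/h

1980 BTU/h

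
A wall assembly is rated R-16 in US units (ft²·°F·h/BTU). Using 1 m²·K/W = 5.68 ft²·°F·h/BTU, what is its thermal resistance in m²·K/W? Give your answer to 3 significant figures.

2.82 m²·K/W

R_SI = 16/5.68 = 2.817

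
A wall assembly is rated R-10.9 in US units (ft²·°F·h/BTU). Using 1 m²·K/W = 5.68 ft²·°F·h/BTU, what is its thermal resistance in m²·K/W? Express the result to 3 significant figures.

R_SI = 10.9/5.68 = 1.919

1.92 m²·K/W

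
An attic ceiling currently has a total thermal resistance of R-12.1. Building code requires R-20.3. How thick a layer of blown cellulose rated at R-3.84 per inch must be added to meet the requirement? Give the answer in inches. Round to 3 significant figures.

ΔR = 20.3 − 12.1 = 8.2 ft²·°F·h/BTU
L = ΔR / (R/in) = 8.2/3.84 = 2.135 in

2.14 in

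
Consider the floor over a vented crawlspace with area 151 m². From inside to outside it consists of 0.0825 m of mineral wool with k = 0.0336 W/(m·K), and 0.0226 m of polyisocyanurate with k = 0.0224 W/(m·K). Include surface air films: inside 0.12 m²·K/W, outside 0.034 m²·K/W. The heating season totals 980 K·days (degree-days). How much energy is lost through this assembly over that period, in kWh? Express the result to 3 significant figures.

982 kWh

0.0825/0.0336 = 2.455
0.0226/0.0224 = 1.009
R_total = 0.12 + 2.455 + 1.009 + 0.034 = 3.618 m²·K/W
E = A × HDD × 24 / R / 1000 = 151 × 980 × 24 / 3.618 / 1000 = 981.5 kWh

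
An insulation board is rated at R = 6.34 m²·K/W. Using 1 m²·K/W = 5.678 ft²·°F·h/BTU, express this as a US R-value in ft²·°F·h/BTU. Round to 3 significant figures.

36.0 ft²·°F·h/BTU

R_US = 6.34 × 5.678 = 36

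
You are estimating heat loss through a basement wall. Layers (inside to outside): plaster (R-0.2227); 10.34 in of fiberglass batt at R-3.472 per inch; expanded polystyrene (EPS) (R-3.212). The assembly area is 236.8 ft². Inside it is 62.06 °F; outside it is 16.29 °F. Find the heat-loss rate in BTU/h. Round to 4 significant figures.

275.5 BTU/h

10.34 × 3.472 = 35.9
R_total = 0.2227 + 35.9 + 3.212 = 39.335 ft²·°F·h/BTU
Q = A·ΔT/R = 236.8 × (62.06 − 16.29) / 39.335 = 275.54 BTU/h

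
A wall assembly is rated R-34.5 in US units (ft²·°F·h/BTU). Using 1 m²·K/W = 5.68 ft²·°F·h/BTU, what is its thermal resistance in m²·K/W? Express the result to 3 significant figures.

R_SI = 34.5/5.68 = 6.074

6.07 m²·K/W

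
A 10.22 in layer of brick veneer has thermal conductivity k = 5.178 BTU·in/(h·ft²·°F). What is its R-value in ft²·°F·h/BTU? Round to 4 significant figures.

R = L/k = 10.22/5.178 = 1.9737 ft²·°F·h/BTU

1.974 ft²·°F·h/BTU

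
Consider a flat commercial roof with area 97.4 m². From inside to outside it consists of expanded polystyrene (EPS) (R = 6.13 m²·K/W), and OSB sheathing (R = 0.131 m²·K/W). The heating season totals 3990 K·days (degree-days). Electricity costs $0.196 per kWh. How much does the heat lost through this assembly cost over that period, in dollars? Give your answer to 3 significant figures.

292 dollars

R_total = 6.13 + 0.131 = 6.261 m²·K/W
E = A × HDD × 24 / R / 1000 = 97.4 × 3990 × 24 / 6.261 / 1000 = 1490 kWh
Cost = 1490 × 0.196 = $292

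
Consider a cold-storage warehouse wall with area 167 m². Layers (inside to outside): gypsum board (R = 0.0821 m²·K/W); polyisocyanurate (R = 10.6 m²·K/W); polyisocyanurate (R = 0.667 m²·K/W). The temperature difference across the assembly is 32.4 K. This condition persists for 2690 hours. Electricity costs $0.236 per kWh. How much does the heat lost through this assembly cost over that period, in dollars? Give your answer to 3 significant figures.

R_total = 0.0821 + 10.6 + 0.667 = 11.35 m²·K/W
Q = 167 × 32.4 / 11.35 = 476.8 W
E = 476.8 W × 2690 h / 1000 = 1282 kWh
Cost = 1282 × 0.236 = $302.7

303 dollars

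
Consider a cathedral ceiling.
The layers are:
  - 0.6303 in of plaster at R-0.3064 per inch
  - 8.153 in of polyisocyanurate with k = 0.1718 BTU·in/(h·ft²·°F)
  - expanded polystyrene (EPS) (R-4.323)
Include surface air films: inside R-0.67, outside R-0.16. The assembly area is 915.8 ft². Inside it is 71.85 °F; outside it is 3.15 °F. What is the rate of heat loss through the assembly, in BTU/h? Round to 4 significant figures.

0.6303 × 0.3064 = 0.19312
8.153/0.1718 = 47.456
R_total = 0.67 + 0.19312 + 47.456 + 4.323 + 0.16 = 52.802 ft²·°F·h/BTU
Q = A·ΔT/R = 915.8 × (71.85 − 3.15) / 52.802 = 1191.5 BTU/h

1192 BTU/h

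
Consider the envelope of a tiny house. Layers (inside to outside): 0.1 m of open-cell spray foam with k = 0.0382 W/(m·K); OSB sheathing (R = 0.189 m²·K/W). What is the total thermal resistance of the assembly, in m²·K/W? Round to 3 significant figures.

0.1/0.0382 = 2.618
R_total = 2.618 + 0.189 = 2.807 m²·K/W

2.81 m²·K/W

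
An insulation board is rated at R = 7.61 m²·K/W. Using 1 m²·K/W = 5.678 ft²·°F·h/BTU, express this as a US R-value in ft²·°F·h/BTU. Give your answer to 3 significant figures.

R_US = 7.61 × 5.678 = 43.21

43.2 ft²·°F·h/BTU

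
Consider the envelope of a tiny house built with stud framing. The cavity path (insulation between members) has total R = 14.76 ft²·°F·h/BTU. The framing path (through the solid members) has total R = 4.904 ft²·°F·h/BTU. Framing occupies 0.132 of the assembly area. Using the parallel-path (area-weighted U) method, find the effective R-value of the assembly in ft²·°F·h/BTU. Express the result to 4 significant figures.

U_eff = 0.868/14.76 + 0.132/4.904 = 0.058808 + 0.026917 = 0.085724
R_eff = 1/U_eff = 11.665 ft²·°F·h/BTU

11.67 ft²·°F·h/BTU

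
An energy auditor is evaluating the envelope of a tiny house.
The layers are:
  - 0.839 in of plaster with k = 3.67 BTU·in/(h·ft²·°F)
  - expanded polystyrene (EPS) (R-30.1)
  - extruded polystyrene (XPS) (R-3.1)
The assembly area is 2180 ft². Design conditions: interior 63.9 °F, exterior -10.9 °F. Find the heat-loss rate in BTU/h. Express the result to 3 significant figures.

0.839/3.67 = 0.2286
R_total = 0.2286 + 30.1 + 3.1 = 33.43 ft²·°F·h/BTU
Q = A·ΔT/R = 2180 × (63.9 − (-10.9)) / 33.43 = 4878 BTU/h

4880 BTU/h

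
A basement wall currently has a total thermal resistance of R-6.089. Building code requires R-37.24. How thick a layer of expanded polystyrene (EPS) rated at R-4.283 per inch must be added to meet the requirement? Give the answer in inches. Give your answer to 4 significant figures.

7.273 in

ΔR = 37.24 − 6.089 = 31.151 ft²·°F·h/BTU
L = ΔR / (R/in) = 31.151/4.283 = 7.2732 in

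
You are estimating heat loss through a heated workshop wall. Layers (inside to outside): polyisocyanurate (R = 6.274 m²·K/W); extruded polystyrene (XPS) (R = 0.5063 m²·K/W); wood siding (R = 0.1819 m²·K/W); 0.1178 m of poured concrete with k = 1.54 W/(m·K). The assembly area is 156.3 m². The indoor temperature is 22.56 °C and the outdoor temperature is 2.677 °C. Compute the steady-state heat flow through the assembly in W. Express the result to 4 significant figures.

0.1178/1.54 = 0.076494
R_total = 6.274 + 0.5063 + 0.1819 + 0.076494 = 7.0387 m²·K/W
Q = A·ΔT/R = 156.3 × (22.56 − 2.677) / 7.0387 = 441.52 W

441.5 W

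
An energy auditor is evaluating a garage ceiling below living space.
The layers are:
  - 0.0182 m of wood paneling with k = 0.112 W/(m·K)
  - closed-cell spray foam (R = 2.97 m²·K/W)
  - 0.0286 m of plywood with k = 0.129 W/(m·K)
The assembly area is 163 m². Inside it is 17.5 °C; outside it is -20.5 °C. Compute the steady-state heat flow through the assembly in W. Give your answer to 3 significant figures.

1850 W

0.0182/0.112 = 0.1625
0.0286/0.129 = 0.2217
R_total = 0.1625 + 2.97 + 0.2217 = 3.354 m²·K/W
Q = A·ΔT/R = 163 × (17.5 − (-20.5)) / 3.354 = 1847 W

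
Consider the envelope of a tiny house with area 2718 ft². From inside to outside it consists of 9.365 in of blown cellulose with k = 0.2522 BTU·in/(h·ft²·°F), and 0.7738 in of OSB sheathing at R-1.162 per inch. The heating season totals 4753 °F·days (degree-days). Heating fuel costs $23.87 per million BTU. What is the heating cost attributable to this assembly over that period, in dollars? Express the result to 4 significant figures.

194.6 dollars

9.365/0.2522 = 37.133
0.7738 × 1.162 = 0.89916
R_total = 37.133 + 0.89916 = 38.032 ft²·°F·h/BTU
E = A × HDD × 24 / R = 2718 × 4753 × 24 / 38.032 = 8152200 BTU
Cost = 8152200/10⁶ × 23.87 = $194.59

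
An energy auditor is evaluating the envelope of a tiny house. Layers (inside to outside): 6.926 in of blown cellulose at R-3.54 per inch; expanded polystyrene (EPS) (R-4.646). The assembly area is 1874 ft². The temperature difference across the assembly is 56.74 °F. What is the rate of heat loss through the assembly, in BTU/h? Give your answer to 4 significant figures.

6.926 × 3.54 = 24.518
R_total = 24.518 + 4.646 = 29.164 ft²·°F·h/BTU
Q = A·ΔT/R = 1874 × 56.74 / 29.164 = 3646 BTU/h

3646 BTU/h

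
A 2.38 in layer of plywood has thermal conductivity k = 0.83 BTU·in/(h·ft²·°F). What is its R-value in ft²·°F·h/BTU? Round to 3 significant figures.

2.87 ft²·°F·h/BTU

R = L/k = 2.38/0.83 = 2.867 ft²·°F·h/BTU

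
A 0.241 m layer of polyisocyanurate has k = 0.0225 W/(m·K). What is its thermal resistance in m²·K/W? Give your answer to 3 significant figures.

10.7 m²·K/W

R = L/k = 0.241/0.0225 = 10.71 m²·K/W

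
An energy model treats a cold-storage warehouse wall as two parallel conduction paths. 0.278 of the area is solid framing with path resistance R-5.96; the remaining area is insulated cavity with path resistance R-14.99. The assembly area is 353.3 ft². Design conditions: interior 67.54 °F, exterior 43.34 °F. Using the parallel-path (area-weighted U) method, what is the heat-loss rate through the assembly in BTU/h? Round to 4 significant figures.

810.6 BTU/h

U_eff = 0.722/14.99 + 0.278/5.96 = 0.048165 + 0.046644 = 0.09481
R_eff = 1/U_eff = 10.547 ft²·°F·h/BTU
Q = 353.3 × (67.54 − 43.34) / 10.547 = 810.61 BTU/h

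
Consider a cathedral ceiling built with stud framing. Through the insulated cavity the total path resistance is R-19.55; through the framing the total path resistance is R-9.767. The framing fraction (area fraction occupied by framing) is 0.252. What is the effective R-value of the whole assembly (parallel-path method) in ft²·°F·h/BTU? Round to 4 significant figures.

U_eff = 0.748/19.55 + 0.252/9.767 = 0.038261 + 0.025801 = 0.064062
R_eff = 1/U_eff = 15.61 ft²·°F·h/BTU

15.61 ft²·°F·h/BTU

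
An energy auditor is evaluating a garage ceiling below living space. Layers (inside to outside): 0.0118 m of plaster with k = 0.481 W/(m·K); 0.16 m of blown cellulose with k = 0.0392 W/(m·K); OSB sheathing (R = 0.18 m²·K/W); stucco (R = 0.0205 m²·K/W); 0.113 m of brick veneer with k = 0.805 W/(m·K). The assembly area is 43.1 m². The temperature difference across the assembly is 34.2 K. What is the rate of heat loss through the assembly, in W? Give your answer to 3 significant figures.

0.0118/0.481 = 0.02453
0.16/0.0392 = 4.082
0.113/0.805 = 0.1404
R_total = 0.02453 + 4.082 + 0.18 + 0.0205 + 0.1404 = 4.447 m²·K/W
Q = A·ΔT/R = 43.1 × 34.2 / 4.447 = 331.5 W

331 W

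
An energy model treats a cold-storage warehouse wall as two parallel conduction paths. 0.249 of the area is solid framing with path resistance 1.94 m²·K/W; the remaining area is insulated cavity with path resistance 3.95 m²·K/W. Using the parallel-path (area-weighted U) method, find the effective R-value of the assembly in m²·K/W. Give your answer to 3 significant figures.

U_eff = 0.751/3.95 + 0.249/1.94 = 0.1901 + 0.1284 = 0.3185
R_eff = 1/U_eff = 3.14 m²·K/W

3.14 m²·K/W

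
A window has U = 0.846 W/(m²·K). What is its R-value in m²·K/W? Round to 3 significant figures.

1.18 m²·K/W

R = 1/U = 1/0.846 = 1.182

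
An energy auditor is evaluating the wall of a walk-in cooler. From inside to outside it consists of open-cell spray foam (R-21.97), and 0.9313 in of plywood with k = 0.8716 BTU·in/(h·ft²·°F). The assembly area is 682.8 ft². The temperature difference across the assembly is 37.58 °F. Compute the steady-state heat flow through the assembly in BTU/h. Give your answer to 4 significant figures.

1114 BTU/h

0.9313/0.8716 = 1.0685
R_total = 21.97 + 1.0685 = 23.038 ft²·°F·h/BTU
Q = A·ΔT/R = 682.8 × 37.58 / 23.038 = 1113.8 BTU/h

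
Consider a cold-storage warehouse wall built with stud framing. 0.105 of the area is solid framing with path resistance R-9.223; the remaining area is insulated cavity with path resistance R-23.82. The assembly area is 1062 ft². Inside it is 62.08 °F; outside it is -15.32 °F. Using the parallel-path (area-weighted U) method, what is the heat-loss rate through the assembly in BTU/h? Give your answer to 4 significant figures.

U_eff = 0.895/23.82 + 0.105/9.223 = 0.037573 + 0.011385 = 0.048958
R_eff = 1/U_eff = 20.426 ft²·°F·h/BTU
Q = 1062 × (62.08 − (-15.32)) / 20.426 = 4024.3 BTU/h

4024 BTU/h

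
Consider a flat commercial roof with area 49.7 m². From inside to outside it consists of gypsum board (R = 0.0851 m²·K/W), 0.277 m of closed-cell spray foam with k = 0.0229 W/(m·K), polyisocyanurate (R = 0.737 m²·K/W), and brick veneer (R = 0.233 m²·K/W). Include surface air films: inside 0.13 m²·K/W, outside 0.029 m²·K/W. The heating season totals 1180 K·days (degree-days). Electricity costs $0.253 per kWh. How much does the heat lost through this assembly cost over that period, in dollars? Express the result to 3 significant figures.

0.277/0.0229 = 12.1
R_total = 0.13 + 0.0851 + 12.1 + 0.737 + 0.233 + 0.029 = 13.31 m²·K/W
E = A × HDD × 24 / R / 1000 = 49.7 × 1180 × 24 / 13.31 / 1000 = 105.7 kWh
Cost = 105.7 × 0.253 = $26.75

26.8 dollars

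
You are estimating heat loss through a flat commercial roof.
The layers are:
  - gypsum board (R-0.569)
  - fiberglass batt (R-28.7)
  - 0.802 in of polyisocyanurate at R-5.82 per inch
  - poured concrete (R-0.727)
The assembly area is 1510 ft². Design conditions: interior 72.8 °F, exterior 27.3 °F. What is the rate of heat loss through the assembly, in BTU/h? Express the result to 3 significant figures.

1980 BTU/h

0.802 × 5.82 = 4.668
R_total = 0.569 + 28.7 + 4.668 + 0.727 = 34.66 ft²·°F·h/BTU
Q = A·ΔT/R = 1510 × (72.8 − 27.3) / 34.66 = 1982 BTU/h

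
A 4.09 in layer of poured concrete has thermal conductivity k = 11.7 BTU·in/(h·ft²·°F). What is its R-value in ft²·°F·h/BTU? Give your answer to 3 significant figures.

R = L/k = 4.09/11.7 = 0.3496 ft²·°F·h/BTU

0.350 ft²·°F·h/BTU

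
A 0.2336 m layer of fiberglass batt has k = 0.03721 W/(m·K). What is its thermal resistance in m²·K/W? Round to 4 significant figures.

6.278 m²·K/W

R = L/k = 0.2336/0.03721 = 6.2779 m²·K/W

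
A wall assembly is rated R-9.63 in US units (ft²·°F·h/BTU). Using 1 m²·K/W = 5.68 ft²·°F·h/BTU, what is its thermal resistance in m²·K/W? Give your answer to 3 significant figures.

1.70 m²·K/W

R_SI = 9.63/5.68 = 1.695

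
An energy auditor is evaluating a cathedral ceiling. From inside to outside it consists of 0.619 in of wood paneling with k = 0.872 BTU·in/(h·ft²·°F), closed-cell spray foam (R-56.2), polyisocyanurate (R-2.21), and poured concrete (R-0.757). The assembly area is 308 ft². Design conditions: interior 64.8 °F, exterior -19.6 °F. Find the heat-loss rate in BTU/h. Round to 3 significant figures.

0.619/0.872 = 0.7099
R_total = 0.7099 + 56.2 + 2.21 + 0.757 = 59.88 ft²·°F·h/BTU
Q = A·ΔT/R = 308 × (64.8 − (-19.6)) / 59.88 = 434.1 BTU/h

434 BTU/h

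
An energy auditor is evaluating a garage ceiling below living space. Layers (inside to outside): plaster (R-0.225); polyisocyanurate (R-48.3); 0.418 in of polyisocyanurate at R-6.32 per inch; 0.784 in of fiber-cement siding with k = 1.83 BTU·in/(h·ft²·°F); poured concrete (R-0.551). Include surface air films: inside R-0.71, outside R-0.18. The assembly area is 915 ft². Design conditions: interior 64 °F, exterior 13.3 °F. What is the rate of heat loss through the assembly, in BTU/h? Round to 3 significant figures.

875 BTU/h

0.418 × 6.32 = 2.642
0.784/1.83 = 0.4284
R_total = 0.71 + 0.225 + 48.3 + 2.642 + 0.4284 + 0.551 + 0.18 = 53.04 ft²·°F·h/BTU
Q = A·ΔT/R = 915 × (64 − 13.3) / 53.04 = 874.7 BTU/h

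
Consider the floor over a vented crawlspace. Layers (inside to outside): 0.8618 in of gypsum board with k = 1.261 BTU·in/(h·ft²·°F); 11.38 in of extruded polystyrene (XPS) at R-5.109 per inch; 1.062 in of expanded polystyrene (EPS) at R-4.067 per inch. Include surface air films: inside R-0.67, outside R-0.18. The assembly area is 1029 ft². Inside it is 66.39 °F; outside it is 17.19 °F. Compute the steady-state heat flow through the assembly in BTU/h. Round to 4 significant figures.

791.1 BTU/h

0.8618/1.261 = 0.68343
11.38 × 5.109 = 58.14
1.062 × 4.067 = 4.3192
R_total = 0.67 + 0.68343 + 58.14 + 4.3192 + 0.18 = 63.993 ft²·°F·h/BTU
Q = A·ΔT/R = 1029 × (66.39 − 17.19) / 63.993 = 791.13 BTU/h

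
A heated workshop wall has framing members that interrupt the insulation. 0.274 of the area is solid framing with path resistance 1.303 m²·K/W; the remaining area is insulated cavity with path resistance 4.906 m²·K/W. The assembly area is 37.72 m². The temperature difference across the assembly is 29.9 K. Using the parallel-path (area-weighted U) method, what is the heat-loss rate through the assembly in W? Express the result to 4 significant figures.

U_eff = 0.726/4.906 + 0.274/1.303 = 0.14798 + 0.21028 = 0.35827
R_eff = 1/U_eff = 2.7912 m²·K/W
Q = 37.72 × 29.9 / 2.7912 = 404.06 W

404.1 W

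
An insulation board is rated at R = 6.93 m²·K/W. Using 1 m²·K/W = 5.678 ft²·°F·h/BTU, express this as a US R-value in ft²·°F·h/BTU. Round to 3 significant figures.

39.3 ft²·°F·h/BTU

R_US = 6.93 × 5.678 = 39.35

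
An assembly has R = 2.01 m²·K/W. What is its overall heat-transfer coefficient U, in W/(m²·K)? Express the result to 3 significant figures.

0.498 W/(m²·K)

U = 1/R = 1/2.01 = 0.4975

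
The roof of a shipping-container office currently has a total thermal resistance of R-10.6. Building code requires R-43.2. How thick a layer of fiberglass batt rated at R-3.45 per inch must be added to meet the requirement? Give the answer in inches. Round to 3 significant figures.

ΔR = 43.2 − 10.6 = 32.6 ft²·°F·h/BTU
L = ΔR / (R/in) = 32.6/3.45 = 9.449 in

9.45 in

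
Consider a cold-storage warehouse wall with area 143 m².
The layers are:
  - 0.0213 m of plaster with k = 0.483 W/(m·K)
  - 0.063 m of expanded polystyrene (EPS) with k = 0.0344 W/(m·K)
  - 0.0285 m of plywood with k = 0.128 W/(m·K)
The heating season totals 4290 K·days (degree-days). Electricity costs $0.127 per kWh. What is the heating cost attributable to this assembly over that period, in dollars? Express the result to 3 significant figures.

891 dollars

0.0213/0.483 = 0.0441
0.063/0.0344 = 1.831
0.0285/0.128 = 0.2227
R_total = 0.0441 + 1.831 + 0.2227 = 2.098 m²·K/W
E = A × HDD × 24 / R / 1000 = 143 × 4290 × 24 / 2.098 / 1000 = 7017 kWh
Cost = 7017 × 0.127 = $891.2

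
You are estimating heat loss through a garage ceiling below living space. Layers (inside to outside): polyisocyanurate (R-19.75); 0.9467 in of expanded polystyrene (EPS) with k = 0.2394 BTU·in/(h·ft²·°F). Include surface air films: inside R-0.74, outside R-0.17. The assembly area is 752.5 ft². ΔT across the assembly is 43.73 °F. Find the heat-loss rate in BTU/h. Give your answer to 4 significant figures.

1337 BTU/h

0.9467/0.2394 = 3.9545
R_total = 0.74 + 19.75 + 3.9545 + 0.17 = 24.614 ft²·°F·h/BTU
Q = A·ΔT/R = 752.5 × 43.73 / 24.614 = 1336.9 BTU/h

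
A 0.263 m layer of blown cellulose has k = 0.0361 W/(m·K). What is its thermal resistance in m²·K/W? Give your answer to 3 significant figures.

7.29 m²·K/W

R = L/k = 0.263/0.0361 = 7.285 m²·K/W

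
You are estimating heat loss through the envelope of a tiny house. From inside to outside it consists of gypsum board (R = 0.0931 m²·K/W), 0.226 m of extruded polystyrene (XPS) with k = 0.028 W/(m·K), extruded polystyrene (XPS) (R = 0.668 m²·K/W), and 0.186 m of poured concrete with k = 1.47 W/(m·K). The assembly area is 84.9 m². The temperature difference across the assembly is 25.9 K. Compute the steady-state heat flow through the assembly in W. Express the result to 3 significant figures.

0.226/0.028 = 8.071
0.186/1.47 = 0.1265
R_total = 0.0931 + 8.071 + 0.668 + 0.1265 = 8.959 m²·K/W
Q = A·ΔT/R = 84.9 × 25.9 / 8.959 = 245.4 W

245 W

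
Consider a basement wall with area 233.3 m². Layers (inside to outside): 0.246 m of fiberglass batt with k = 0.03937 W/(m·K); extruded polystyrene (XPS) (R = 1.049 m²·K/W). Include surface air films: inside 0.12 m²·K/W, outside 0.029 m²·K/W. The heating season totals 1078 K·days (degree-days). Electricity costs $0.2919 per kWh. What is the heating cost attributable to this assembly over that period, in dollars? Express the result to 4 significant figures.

236.6 dollars

0.246/0.03937 = 6.2484
R_total = 0.12 + 6.2484 + 1.049 + 0.029 = 7.4464 m²·K/W
E = A × HDD × 24 / R / 1000 = 233.3 × 1078 × 24 / 7.4464 / 1000 = 810.58 kWh
Cost = 810.58 × 0.2919 = $236.61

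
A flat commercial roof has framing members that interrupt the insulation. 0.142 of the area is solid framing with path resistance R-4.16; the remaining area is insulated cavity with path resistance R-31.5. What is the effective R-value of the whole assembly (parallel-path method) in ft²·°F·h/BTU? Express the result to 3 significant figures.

16.3 ft²·°F·h/BTU

U_eff = 0.858/31.5 + 0.142/4.16 = 0.02724 + 0.03413 = 0.06137
R_eff = 1/U_eff = 16.29 ft²·°F·h/BTU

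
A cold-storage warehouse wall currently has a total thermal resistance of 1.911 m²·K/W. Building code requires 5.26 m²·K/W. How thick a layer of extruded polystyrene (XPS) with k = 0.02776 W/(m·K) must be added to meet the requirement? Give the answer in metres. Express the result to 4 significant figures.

ΔR = 5.26 − 1.911 = 3.349 m²·K/W
L = ΔR × k = 3.349 × 0.02776 = 0.092968 m

0.09297 m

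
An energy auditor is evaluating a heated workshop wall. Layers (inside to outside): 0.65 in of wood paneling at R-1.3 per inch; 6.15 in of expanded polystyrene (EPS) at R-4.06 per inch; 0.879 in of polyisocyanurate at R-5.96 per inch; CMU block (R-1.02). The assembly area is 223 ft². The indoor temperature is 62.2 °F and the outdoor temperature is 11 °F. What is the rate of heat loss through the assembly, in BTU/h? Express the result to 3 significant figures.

356 BTU/h

0.65 × 1.3 = 0.845
6.15 × 4.06 = 24.97
0.879 × 5.96 = 5.239
R_total = 0.845 + 24.97 + 5.239 + 1.02 = 32.07 ft²·°F·h/BTU
Q = A·ΔT/R = 223 × (62.2 − 11) / 32.07 = 356 BTU/h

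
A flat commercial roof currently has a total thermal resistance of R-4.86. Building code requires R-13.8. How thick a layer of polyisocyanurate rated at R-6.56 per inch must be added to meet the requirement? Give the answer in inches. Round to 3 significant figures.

ΔR = 13.8 − 4.86 = 8.94 ft²·°F·h/BTU
L = ΔR / (R/in) = 8.94/6.56 = 1.363 in

1.36 in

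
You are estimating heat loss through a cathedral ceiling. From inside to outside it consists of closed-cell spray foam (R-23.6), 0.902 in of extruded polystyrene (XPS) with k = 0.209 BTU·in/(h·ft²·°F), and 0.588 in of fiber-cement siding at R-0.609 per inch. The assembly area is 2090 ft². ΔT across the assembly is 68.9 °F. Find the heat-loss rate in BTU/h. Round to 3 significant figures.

5090 BTU/h

0.902/0.209 = 4.316
0.588 × 0.609 = 0.3581
R_total = 23.6 + 4.316 + 0.3581 = 28.27 ft²·°F·h/BTU
Q = A·ΔT/R = 2090 × 68.9 / 28.27 = 5093 BTU/h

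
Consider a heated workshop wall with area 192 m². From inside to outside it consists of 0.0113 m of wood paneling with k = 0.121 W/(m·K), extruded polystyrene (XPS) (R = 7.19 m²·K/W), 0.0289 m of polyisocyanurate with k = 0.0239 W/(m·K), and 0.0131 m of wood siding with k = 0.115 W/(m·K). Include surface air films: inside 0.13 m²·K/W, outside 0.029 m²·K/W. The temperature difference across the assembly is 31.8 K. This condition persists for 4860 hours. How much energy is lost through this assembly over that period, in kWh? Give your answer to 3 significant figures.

0.0113/0.121 = 0.09339
0.0289/0.0239 = 1.209
0.0131/0.115 = 0.1139
R_total = 0.13 + 0.09339 + 7.19 + 1.209 + 0.1139 + 0.029 = 8.766 m²·K/W
Q = 192 × 31.8 / 8.766 = 696.5 W
E = 696.5 W × 4860 h / 1000 = 3385 kWh

3390 kWh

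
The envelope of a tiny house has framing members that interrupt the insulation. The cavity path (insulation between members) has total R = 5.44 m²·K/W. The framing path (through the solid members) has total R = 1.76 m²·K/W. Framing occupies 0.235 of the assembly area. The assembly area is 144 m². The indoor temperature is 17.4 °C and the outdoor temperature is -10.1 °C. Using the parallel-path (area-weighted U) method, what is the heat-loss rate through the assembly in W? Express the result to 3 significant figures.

U_eff = 0.765/5.44 + 0.235/1.76 = 0.1406 + 0.1335 = 0.2741
R_eff = 1/U_eff = 3.648 m²·K/W
Q = 144 × (17.4 − (-10.1)) / 3.648 = 1086 W

1090 W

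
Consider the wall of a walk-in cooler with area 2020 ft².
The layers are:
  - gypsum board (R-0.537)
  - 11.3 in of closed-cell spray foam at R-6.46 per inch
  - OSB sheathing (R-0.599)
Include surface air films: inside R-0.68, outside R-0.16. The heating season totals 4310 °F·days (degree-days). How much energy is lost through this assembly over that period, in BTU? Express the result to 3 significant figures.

2790000 BTU

11.3 × 6.46 = 73
R_total = 0.68 + 0.537 + 73 + 0.599 + 0.16 = 74.97 ft²·°F·h/BTU
E = A × HDD × 24 / R = 2020 × 4310 × 24 / 74.97 = 2787000 BTU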